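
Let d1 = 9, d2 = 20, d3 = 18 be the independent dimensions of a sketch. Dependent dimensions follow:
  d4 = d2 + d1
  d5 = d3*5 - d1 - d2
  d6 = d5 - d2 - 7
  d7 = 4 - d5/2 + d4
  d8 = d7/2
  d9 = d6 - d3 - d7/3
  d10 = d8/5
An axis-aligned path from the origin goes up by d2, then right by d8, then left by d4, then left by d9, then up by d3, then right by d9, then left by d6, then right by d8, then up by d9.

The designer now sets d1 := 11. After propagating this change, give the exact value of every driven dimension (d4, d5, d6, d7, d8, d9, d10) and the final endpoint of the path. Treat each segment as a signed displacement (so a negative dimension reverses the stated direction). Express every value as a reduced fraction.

Apply edit: d1 := 11
  d4 = d2 + d1 = 31
  d5 = d3*5 - d1 - d2 = 59
  d6 = d5 - d2 - 7 = 32
  d7 = 4 - d5/2 + d4 = 11/2
  d8 = d7/2 = 11/4
  d9 = d6 - d3 - d7/3 = 73/6
  d10 = d8/5 = 11/20
Walk from origin (0, 0):
  seg 1: up by d2 = 20 → (0, 20)
  seg 2: right by d8 = 11/4 → (11/4, 20)
  seg 3: left by d4 = 31 → (-113/4, 20)
  seg 4: left by d9 = 73/6 → (-485/12, 20)
  seg 5: up by d3 = 18 → (-485/12, 38)
  seg 6: right by d9 = 73/6 → (-113/4, 38)
  seg 7: left by d6 = 32 → (-241/4, 38)
  seg 8: right by d8 = 11/4 → (-115/2, 38)
  seg 9: up by d9 = 73/6 → (-115/2, 301/6)

d4 = 31
d5 = 59
d6 = 32
d7 = 11/2
d8 = 11/4
d9 = 73/6
d10 = 11/20
endpoint = (-115/2, 301/6)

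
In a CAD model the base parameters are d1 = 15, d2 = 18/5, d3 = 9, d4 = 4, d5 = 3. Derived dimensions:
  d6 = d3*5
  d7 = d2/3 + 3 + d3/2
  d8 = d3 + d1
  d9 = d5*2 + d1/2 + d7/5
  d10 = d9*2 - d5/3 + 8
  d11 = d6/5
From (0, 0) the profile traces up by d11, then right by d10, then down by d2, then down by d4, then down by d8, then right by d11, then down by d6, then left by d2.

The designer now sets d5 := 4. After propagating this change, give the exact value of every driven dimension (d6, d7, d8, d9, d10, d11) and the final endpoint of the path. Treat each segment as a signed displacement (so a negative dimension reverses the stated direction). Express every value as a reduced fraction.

d6 = 45
d7 = 87/10
d8 = 24
d9 = 431/25
d10 = 3086/75
d11 = 9
endpoint = (3491/75, -338/5)

Apply edit: d5 := 4
  d6 = d3*5 = 45
  d7 = d2/3 + 3 + d3/2 = 87/10
  d8 = d3 + d1 = 24
  d9 = d5*2 + d1/2 + d7/5 = 431/25
  d10 = d9*2 - d5/3 + 8 = 3086/75
  d11 = d6/5 = 9
Walk from origin (0, 0):
  seg 1: up by d11 = 9 → (0, 9)
  seg 2: right by d10 = 3086/75 → (3086/75, 9)
  seg 3: down by d2 = 18/5 → (3086/75, 27/5)
  seg 4: down by d4 = 4 → (3086/75, 7/5)
  seg 5: down by d8 = 24 → (3086/75, -113/5)
  seg 6: right by d11 = 9 → (3761/75, -113/5)
  seg 7: down by d6 = 45 → (3761/75, -338/5)
  seg 8: left by d2 = 18/5 → (3491/75, -338/5)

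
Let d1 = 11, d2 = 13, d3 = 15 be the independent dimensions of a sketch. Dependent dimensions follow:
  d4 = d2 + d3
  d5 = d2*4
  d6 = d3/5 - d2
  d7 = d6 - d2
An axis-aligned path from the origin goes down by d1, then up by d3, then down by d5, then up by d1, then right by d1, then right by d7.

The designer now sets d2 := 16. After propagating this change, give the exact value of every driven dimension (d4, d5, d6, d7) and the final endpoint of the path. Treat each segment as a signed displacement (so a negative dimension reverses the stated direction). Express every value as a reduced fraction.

Apply edit: d2 := 16
  d4 = d2 + d3 = 31
  d5 = d2*4 = 64
  d6 = d3/5 - d2 = -13
  d7 = d6 - d2 = -29
Walk from origin (0, 0):
  seg 1: down by d1 = 11 → (0, -11)
  seg 2: up by d3 = 15 → (0, 4)
  seg 3: down by d5 = 64 → (0, -60)
  seg 4: up by d1 = 11 → (0, -49)
  seg 5: right by d1 = 11 → (11, -49)
  seg 6: right by d7 = -29 → (-18, -49)

d4 = 31
d5 = 64
d6 = -13
d7 = -29
endpoint = (-18, -49)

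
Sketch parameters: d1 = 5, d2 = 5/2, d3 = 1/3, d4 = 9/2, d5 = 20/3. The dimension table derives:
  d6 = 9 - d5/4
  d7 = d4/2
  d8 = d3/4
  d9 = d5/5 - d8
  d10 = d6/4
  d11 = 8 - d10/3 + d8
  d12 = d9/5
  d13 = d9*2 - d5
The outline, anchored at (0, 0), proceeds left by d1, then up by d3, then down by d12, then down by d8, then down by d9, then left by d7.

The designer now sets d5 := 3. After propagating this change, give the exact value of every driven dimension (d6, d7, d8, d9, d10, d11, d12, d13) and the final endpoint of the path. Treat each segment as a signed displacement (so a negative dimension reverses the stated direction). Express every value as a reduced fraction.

Apply edit: d5 := 3
  d6 = 9 - d5/4 = 33/4
  d7 = d4/2 = 9/4
  d8 = d3/4 = 1/12
  d9 = d5/5 - d8 = 31/60
  d10 = d6/4 = 33/16
  d11 = 8 - d10/3 + d8 = 355/48
  d12 = d9/5 = 31/300
  d13 = d9*2 - d5 = -59/30
Walk from origin (0, 0):
  seg 1: left by d1 = 5 → (-5, 0)
  seg 2: up by d3 = 1/3 → (-5, 1/3)
  seg 3: down by d12 = 31/300 → (-5, 23/100)
  seg 4: down by d8 = 1/12 → (-5, 11/75)
  seg 5: down by d9 = 31/60 → (-5, -37/100)
  seg 6: left by d7 = 9/4 → (-29/4, -37/100)

d6 = 33/4
d7 = 9/4
d8 = 1/12
d9 = 31/60
d10 = 33/16
d11 = 355/48
d12 = 31/300
d13 = -59/30
endpoint = (-29/4, -37/100)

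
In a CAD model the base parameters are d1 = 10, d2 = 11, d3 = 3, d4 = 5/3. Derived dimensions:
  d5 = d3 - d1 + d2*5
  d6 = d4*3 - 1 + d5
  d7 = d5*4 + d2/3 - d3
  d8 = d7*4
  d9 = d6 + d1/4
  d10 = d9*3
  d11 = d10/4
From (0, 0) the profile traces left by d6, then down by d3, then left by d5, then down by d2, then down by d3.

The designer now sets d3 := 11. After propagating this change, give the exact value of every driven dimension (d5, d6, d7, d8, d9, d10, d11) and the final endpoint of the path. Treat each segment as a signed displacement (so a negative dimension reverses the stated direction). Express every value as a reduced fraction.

Apply edit: d3 := 11
  d5 = d3 - d1 + d2*5 = 56
  d6 = d4*3 - 1 + d5 = 60
  d7 = d5*4 + d2/3 - d3 = 650/3
  d8 = d7*4 = 2600/3
  d9 = d6 + d1/4 = 125/2
  d10 = d9*3 = 375/2
  d11 = d10/4 = 375/8
Walk from origin (0, 0):
  seg 1: left by d6 = 60 → (-60, 0)
  seg 2: down by d3 = 11 → (-60, -11)
  seg 3: left by d5 = 56 → (-116, -11)
  seg 4: down by d2 = 11 → (-116, -22)
  seg 5: down by d3 = 11 → (-116, -33)

d5 = 56
d6 = 60
d7 = 650/3
d8 = 2600/3
d9 = 125/2
d10 = 375/2
d11 = 375/8
endpoint = (-116, -33)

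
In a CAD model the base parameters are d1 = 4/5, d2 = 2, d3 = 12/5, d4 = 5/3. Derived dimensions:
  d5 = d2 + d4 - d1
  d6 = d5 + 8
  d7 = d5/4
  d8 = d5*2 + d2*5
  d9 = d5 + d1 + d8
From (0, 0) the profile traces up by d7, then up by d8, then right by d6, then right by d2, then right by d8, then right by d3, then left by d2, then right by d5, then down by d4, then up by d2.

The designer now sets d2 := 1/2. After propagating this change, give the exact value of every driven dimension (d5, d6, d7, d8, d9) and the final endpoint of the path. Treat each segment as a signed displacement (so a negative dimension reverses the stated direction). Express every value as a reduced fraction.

d5 = 41/30
d6 = 281/30
d7 = 41/120
d8 = 157/30
d9 = 37/5
endpoint = (551/30, 529/120)

Apply edit: d2 := 1/2
  d5 = d2 + d4 - d1 = 41/30
  d6 = d5 + 8 = 281/30
  d7 = d5/4 = 41/120
  d8 = d5*2 + d2*5 = 157/30
  d9 = d5 + d1 + d8 = 37/5
Walk from origin (0, 0):
  seg 1: up by d7 = 41/120 → (0, 41/120)
  seg 2: up by d8 = 157/30 → (0, 223/40)
  seg 3: right by d6 = 281/30 → (281/30, 223/40)
  seg 4: right by d2 = 1/2 → (148/15, 223/40)
  seg 5: right by d8 = 157/30 → (151/10, 223/40)
  seg 6: right by d3 = 12/5 → (35/2, 223/40)
  seg 7: left by d2 = 1/2 → (17, 223/40)
  seg 8: right by d5 = 41/30 → (551/30, 223/40)
  seg 9: down by d4 = 5/3 → (551/30, 469/120)
  seg 10: up by d2 = 1/2 → (551/30, 529/120)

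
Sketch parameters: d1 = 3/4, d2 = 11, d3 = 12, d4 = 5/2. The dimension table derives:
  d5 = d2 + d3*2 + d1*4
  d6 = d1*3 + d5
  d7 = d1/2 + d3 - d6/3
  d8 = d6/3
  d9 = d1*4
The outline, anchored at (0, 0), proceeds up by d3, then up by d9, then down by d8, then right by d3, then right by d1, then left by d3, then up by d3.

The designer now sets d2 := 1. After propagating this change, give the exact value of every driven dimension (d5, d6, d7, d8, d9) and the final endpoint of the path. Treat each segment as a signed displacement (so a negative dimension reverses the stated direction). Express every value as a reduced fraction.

Apply edit: d2 := 1
  d5 = d2 + d3*2 + d1*4 = 28
  d6 = d1*3 + d5 = 121/4
  d7 = d1/2 + d3 - d6/3 = 55/24
  d8 = d6/3 = 121/12
  d9 = d1*4 = 3
Walk from origin (0, 0):
  seg 1: up by d3 = 12 → (0, 12)
  seg 2: up by d9 = 3 → (0, 15)
  seg 3: down by d8 = 121/12 → (0, 59/12)
  seg 4: right by d3 = 12 → (12, 59/12)
  seg 5: right by d1 = 3/4 → (51/4, 59/12)
  seg 6: left by d3 = 12 → (3/4, 59/12)
  seg 7: up by d3 = 12 → (3/4, 203/12)

d5 = 28
d6 = 121/4
d7 = 55/24
d8 = 121/12
d9 = 3
endpoint = (3/4, 203/12)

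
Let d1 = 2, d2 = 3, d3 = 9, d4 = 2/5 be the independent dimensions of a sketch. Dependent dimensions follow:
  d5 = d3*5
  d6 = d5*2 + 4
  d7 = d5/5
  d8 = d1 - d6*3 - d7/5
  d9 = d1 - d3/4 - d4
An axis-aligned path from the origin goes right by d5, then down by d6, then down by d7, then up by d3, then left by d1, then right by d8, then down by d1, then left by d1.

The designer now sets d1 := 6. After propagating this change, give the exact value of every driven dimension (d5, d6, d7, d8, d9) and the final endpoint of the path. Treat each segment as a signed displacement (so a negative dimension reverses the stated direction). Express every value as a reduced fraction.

d5 = 45
d6 = 94
d7 = 9
d8 = -1389/5
d9 = 67/20
endpoint = (-1224/5, -100)

Apply edit: d1 := 6
  d5 = d3*5 = 45
  d6 = d5*2 + 4 = 94
  d7 = d5/5 = 9
  d8 = d1 - d6*3 - d7/5 = -1389/5
  d9 = d1 - d3/4 - d4 = 67/20
Walk from origin (0, 0):
  seg 1: right by d5 = 45 → (45, 0)
  seg 2: down by d6 = 94 → (45, -94)
  seg 3: down by d7 = 9 → (45, -103)
  seg 4: up by d3 = 9 → (45, -94)
  seg 5: left by d1 = 6 → (39, -94)
  seg 6: right by d8 = -1389/5 → (-1194/5, -94)
  seg 7: down by d1 = 6 → (-1194/5, -100)
  seg 8: left by d1 = 6 → (-1224/5, -100)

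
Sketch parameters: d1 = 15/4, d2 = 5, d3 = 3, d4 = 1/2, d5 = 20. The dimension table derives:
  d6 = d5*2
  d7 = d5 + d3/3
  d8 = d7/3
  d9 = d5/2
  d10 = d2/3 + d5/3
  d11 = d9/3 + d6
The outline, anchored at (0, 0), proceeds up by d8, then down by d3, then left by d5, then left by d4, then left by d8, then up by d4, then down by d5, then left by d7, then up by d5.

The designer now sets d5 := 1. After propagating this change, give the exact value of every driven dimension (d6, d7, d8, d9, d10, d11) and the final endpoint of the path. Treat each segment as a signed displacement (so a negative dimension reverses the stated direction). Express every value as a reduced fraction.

d6 = 2
d7 = 2
d8 = 2/3
d9 = 1/2
d10 = 2
d11 = 13/6
endpoint = (-25/6, -11/6)

Apply edit: d5 := 1
  d6 = d5*2 = 2
  d7 = d5 + d3/3 = 2
  d8 = d7/3 = 2/3
  d9 = d5/2 = 1/2
  d10 = d2/3 + d5/3 = 2
  d11 = d9/3 + d6 = 13/6
Walk from origin (0, 0):
  seg 1: up by d8 = 2/3 → (0, 2/3)
  seg 2: down by d3 = 3 → (0, -7/3)
  seg 3: left by d5 = 1 → (-1, -7/3)
  seg 4: left by d4 = 1/2 → (-3/2, -7/3)
  seg 5: left by d8 = 2/3 → (-13/6, -7/3)
  seg 6: up by d4 = 1/2 → (-13/6, -11/6)
  seg 7: down by d5 = 1 → (-13/6, -17/6)
  seg 8: left by d7 = 2 → (-25/6, -17/6)
  seg 9: up by d5 = 1 → (-25/6, -11/6)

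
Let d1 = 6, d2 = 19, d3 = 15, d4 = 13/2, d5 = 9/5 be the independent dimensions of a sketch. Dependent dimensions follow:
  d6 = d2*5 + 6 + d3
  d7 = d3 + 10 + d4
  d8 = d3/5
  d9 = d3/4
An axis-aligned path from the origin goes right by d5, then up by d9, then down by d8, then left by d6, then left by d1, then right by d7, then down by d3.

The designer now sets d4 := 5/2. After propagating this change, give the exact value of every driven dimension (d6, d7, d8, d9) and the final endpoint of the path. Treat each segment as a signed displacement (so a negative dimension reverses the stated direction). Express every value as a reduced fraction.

Apply edit: d4 := 5/2
  d6 = d2*5 + 6 + d3 = 116
  d7 = d3 + 10 + d4 = 55/2
  d8 = d3/5 = 3
  d9 = d3/4 = 15/4
Walk from origin (0, 0):
  seg 1: right by d5 = 9/5 → (9/5, 0)
  seg 2: up by d9 = 15/4 → (9/5, 15/4)
  seg 3: down by d8 = 3 → (9/5, 3/4)
  seg 4: left by d6 = 116 → (-571/5, 3/4)
  seg 5: left by d1 = 6 → (-601/5, 3/4)
  seg 6: right by d7 = 55/2 → (-927/10, 3/4)
  seg 7: down by d3 = 15 → (-927/10, -57/4)

d6 = 116
d7 = 55/2
d8 = 3
d9 = 15/4
endpoint = (-927/10, -57/4)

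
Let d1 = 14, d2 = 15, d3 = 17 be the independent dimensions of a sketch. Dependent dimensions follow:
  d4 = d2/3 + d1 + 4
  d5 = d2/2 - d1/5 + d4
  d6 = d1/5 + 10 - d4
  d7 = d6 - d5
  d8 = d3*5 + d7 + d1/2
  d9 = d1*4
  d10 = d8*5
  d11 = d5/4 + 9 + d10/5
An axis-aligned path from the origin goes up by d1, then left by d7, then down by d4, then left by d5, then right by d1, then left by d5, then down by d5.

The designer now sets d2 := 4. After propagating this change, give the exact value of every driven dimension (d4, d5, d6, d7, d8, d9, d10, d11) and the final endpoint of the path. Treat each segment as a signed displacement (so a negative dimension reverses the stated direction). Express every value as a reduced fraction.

Apply edit: d2 := 4
  d4 = d2/3 + d1 + 4 = 58/3
  d5 = d2/2 - d1/5 + d4 = 278/15
  d6 = d1/5 + 10 - d4 = -98/15
  d7 = d6 - d5 = -376/15
  d8 = d3*5 + d7 + d1/2 = 1004/15
  d9 = d1*4 = 56
  d10 = d8*5 = 1004/3
  d11 = d5/4 + 9 + d10/5 = 2417/30
Walk from origin (0, 0):
  seg 1: up by d1 = 14 → (0, 14)
  seg 2: left by d7 = -376/15 → (376/15, 14)
  seg 3: down by d4 = 58/3 → (376/15, -16/3)
  seg 4: left by d5 = 278/15 → (98/15, -16/3)
  seg 5: right by d1 = 14 → (308/15, -16/3)
  seg 6: left by d5 = 278/15 → (2, -16/3)
  seg 7: down by d5 = 278/15 → (2, -358/15)

d4 = 58/3
d5 = 278/15
d6 = -98/15
d7 = -376/15
d8 = 1004/15
d9 = 56
d10 = 1004/3
d11 = 2417/30
endpoint = (2, -358/15)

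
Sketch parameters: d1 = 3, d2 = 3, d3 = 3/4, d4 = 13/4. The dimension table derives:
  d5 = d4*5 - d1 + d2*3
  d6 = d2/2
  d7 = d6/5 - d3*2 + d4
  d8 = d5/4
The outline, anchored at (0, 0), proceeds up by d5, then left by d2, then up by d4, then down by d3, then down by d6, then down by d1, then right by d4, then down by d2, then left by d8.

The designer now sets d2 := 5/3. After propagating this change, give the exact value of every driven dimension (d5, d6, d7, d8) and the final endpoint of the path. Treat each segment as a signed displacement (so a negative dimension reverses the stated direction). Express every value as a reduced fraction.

d5 = 73/4
d6 = 5/6
d7 = 23/12
d8 = 73/16
endpoint = (-143/48, 61/4)

Apply edit: d2 := 5/3
  d5 = d4*5 - d1 + d2*3 = 73/4
  d6 = d2/2 = 5/6
  d7 = d6/5 - d3*2 + d4 = 23/12
  d8 = d5/4 = 73/16
Walk from origin (0, 0):
  seg 1: up by d5 = 73/4 → (0, 73/4)
  seg 2: left by d2 = 5/3 → (-5/3, 73/4)
  seg 3: up by d4 = 13/4 → (-5/3, 43/2)
  seg 4: down by d3 = 3/4 → (-5/3, 83/4)
  seg 5: down by d6 = 5/6 → (-5/3, 239/12)
  seg 6: down by d1 = 3 → (-5/3, 203/12)
  seg 7: right by d4 = 13/4 → (19/12, 203/12)
  seg 8: down by d2 = 5/3 → (19/12, 61/4)
  seg 9: left by d8 = 73/16 → (-143/48, 61/4)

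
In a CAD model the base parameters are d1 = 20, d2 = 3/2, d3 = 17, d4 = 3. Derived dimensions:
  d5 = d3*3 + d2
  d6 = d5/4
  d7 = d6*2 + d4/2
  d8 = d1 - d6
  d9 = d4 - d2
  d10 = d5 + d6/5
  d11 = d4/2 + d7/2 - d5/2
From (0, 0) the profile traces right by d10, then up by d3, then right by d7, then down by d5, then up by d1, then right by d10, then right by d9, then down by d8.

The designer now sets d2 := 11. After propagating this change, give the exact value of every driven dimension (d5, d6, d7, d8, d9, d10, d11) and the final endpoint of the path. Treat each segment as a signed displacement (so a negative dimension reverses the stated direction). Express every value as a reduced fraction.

Apply edit: d2 := 11
  d5 = d3*3 + d2 = 62
  d6 = d5/4 = 31/2
  d7 = d6*2 + d4/2 = 65/2
  d8 = d1 - d6 = 9/2
  d9 = d4 - d2 = -8
  d10 = d5 + d6/5 = 651/10
  d11 = d4/2 + d7/2 - d5/2 = -53/4
Walk from origin (0, 0):
  seg 1: right by d10 = 651/10 → (651/10, 0)
  seg 2: up by d3 = 17 → (651/10, 17)
  seg 3: right by d7 = 65/2 → (488/5, 17)
  seg 4: down by d5 = 62 → (488/5, -45)
  seg 5: up by d1 = 20 → (488/5, -25)
  seg 6: right by d10 = 651/10 → (1627/10, -25)
  seg 7: right by d9 = -8 → (1547/10, -25)
  seg 8: down by d8 = 9/2 → (1547/10, -59/2)

d5 = 62
d6 = 31/2
d7 = 65/2
d8 = 9/2
d9 = -8
d10 = 651/10
d11 = -53/4
endpoint = (1547/10, -59/2)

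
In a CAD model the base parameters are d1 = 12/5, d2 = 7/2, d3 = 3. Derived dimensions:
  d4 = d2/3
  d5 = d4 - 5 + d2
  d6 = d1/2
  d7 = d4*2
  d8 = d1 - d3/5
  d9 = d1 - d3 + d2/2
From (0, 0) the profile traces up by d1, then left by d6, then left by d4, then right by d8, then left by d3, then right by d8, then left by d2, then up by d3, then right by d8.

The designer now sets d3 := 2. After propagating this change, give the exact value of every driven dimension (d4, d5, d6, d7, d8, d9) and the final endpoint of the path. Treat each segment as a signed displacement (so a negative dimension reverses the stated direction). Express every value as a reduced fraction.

d4 = 7/6
d5 = -1/3
d6 = 6/5
d7 = 7/3
d8 = 2
d9 = 43/20
endpoint = (-28/15, 22/5)

Apply edit: d3 := 2
  d4 = d2/3 = 7/6
  d5 = d4 - 5 + d2 = -1/3
  d6 = d1/2 = 6/5
  d7 = d4*2 = 7/3
  d8 = d1 - d3/5 = 2
  d9 = d1 - d3 + d2/2 = 43/20
Walk from origin (0, 0):
  seg 1: up by d1 = 12/5 → (0, 12/5)
  seg 2: left by d6 = 6/5 → (-6/5, 12/5)
  seg 3: left by d4 = 7/6 → (-71/30, 12/5)
  seg 4: right by d8 = 2 → (-11/30, 12/5)
  seg 5: left by d3 = 2 → (-71/30, 12/5)
  seg 6: right by d8 = 2 → (-11/30, 12/5)
  seg 7: left by d2 = 7/2 → (-58/15, 12/5)
  seg 8: up by d3 = 2 → (-58/15, 22/5)
  seg 9: right by d8 = 2 → (-28/15, 22/5)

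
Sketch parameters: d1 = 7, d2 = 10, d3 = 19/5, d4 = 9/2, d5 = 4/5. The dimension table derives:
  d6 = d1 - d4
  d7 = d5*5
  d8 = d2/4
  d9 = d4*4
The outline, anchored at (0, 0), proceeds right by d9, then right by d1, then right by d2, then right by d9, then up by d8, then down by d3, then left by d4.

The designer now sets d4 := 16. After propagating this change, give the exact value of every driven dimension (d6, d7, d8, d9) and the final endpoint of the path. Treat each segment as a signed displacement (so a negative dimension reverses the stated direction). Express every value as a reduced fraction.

Apply edit: d4 := 16
  d6 = d1 - d4 = -9
  d7 = d5*5 = 4
  d8 = d2/4 = 5/2
  d9 = d4*4 = 64
Walk from origin (0, 0):
  seg 1: right by d9 = 64 → (64, 0)
  seg 2: right by d1 = 7 → (71, 0)
  seg 3: right by d2 = 10 → (81, 0)
  seg 4: right by d9 = 64 → (145, 0)
  seg 5: up by d8 = 5/2 → (145, 5/2)
  seg 6: down by d3 = 19/5 → (145, -13/10)
  seg 7: left by d4 = 16 → (129, -13/10)

d6 = -9
d7 = 4
d8 = 5/2
d9 = 64
endpoint = (129, -13/10)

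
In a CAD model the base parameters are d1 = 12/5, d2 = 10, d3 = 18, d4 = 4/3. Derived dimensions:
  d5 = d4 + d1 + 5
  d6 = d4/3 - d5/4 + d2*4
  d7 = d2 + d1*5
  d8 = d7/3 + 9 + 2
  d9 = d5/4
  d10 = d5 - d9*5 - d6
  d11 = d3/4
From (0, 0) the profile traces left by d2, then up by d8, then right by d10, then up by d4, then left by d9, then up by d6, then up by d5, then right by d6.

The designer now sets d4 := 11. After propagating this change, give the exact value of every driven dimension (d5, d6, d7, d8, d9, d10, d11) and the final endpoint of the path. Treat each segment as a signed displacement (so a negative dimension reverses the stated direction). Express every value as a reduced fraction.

d5 = 92/5
d6 = 586/15
d7 = 22
d8 = 55/3
d9 = 23/5
d10 = -131/3
d11 = 9/2
endpoint = (-96/5, 434/5)

Apply edit: d4 := 11
  d5 = d4 + d1 + 5 = 92/5
  d6 = d4/3 - d5/4 + d2*4 = 586/15
  d7 = d2 + d1*5 = 22
  d8 = d7/3 + 9 + 2 = 55/3
  d9 = d5/4 = 23/5
  d10 = d5 - d9*5 - d6 = -131/3
  d11 = d3/4 = 9/2
Walk from origin (0, 0):
  seg 1: left by d2 = 10 → (-10, 0)
  seg 2: up by d8 = 55/3 → (-10, 55/3)
  seg 3: right by d10 = -131/3 → (-161/3, 55/3)
  seg 4: up by d4 = 11 → (-161/3, 88/3)
  seg 5: left by d9 = 23/5 → (-874/15, 88/3)
  seg 6: up by d6 = 586/15 → (-874/15, 342/5)
  seg 7: up by d5 = 92/5 → (-874/15, 434/5)
  seg 8: right by d6 = 586/15 → (-96/5, 434/5)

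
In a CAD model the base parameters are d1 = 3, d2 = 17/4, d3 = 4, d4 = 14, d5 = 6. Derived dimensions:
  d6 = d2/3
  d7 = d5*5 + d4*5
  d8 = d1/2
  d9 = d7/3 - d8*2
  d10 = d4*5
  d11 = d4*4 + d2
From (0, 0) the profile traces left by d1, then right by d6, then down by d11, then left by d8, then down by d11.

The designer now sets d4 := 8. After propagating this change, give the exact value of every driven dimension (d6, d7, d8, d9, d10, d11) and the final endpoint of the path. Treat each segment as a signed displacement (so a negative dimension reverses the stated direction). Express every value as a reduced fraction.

Apply edit: d4 := 8
  d6 = d2/3 = 17/12
  d7 = d5*5 + d4*5 = 70
  d8 = d1/2 = 3/2
  d9 = d7/3 - d8*2 = 61/3
  d10 = d4*5 = 40
  d11 = d4*4 + d2 = 145/4
Walk from origin (0, 0):
  seg 1: left by d1 = 3 → (-3, 0)
  seg 2: right by d6 = 17/12 → (-19/12, 0)
  seg 3: down by d11 = 145/4 → (-19/12, -145/4)
  seg 4: left by d8 = 3/2 → (-37/12, -145/4)
  seg 5: down by d11 = 145/4 → (-37/12, -145/2)

d6 = 17/12
d7 = 70
d8 = 3/2
d9 = 61/3
d10 = 40
d11 = 145/4
endpoint = (-37/12, -145/2)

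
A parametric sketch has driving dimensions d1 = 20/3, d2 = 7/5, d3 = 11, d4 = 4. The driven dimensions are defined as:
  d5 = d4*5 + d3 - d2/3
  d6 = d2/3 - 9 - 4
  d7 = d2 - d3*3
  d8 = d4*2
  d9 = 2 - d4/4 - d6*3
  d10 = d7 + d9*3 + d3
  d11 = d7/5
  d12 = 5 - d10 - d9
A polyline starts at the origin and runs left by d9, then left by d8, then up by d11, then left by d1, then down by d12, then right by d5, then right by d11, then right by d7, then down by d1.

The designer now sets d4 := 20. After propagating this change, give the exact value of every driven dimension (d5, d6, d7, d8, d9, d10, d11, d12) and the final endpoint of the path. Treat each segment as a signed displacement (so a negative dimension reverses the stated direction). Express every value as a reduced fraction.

d5 = 1658/15
d6 = -188/15
d7 = -158/5
d8 = 40
d9 = 173/5
d10 = 416/5
d11 = -158/25
d12 = -564/5
endpoint = (-649/75, 7486/75)

Apply edit: d4 := 20
  d5 = d4*5 + d3 - d2/3 = 1658/15
  d6 = d2/3 - 9 - 4 = -188/15
  d7 = d2 - d3*3 = -158/5
  d8 = d4*2 = 40
  d9 = 2 - d4/4 - d6*3 = 173/5
  d10 = d7 + d9*3 + d3 = 416/5
  d11 = d7/5 = -158/25
  d12 = 5 - d10 - d9 = -564/5
Walk from origin (0, 0):
  seg 1: left by d9 = 173/5 → (-173/5, 0)
  seg 2: left by d8 = 40 → (-373/5, 0)
  seg 3: up by d11 = -158/25 → (-373/5, -158/25)
  seg 4: left by d1 = 20/3 → (-1219/15, -158/25)
  seg 5: down by d12 = -564/5 → (-1219/15, 2662/25)
  seg 6: right by d5 = 1658/15 → (439/15, 2662/25)
  seg 7: right by d11 = -158/25 → (1721/75, 2662/25)
  seg 8: right by d7 = -158/5 → (-649/75, 2662/25)
  seg 9: down by d1 = 20/3 → (-649/75, 7486/75)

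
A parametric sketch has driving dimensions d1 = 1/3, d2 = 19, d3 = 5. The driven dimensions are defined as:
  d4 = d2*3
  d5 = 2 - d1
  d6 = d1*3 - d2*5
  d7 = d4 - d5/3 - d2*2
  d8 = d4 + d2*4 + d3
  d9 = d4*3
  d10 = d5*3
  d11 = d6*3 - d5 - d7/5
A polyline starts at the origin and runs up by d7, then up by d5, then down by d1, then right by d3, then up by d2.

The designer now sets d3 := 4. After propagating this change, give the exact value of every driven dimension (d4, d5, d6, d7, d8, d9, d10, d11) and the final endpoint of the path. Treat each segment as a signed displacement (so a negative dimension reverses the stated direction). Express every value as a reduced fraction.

Apply edit: d3 := 4
  d4 = d2*3 = 57
  d5 = 2 - d1 = 5/3
  d6 = d1*3 - d2*5 = -94
  d7 = d4 - d5/3 - d2*2 = 166/9
  d8 = d4 + d2*4 + d3 = 137
  d9 = d4*3 = 171
  d10 = d5*3 = 5
  d11 = d6*3 - d5 - d7/5 = -12931/45
Walk from origin (0, 0):
  seg 1: up by d7 = 166/9 → (0, 166/9)
  seg 2: up by d5 = 5/3 → (0, 181/9)
  seg 3: down by d1 = 1/3 → (0, 178/9)
  seg 4: right by d3 = 4 → (4, 178/9)
  seg 5: up by d2 = 19 → (4, 349/9)

d4 = 57
d5 = 5/3
d6 = -94
d7 = 166/9
d8 = 137
d9 = 171
d10 = 5
d11 = -12931/45
endpoint = (4, 349/9)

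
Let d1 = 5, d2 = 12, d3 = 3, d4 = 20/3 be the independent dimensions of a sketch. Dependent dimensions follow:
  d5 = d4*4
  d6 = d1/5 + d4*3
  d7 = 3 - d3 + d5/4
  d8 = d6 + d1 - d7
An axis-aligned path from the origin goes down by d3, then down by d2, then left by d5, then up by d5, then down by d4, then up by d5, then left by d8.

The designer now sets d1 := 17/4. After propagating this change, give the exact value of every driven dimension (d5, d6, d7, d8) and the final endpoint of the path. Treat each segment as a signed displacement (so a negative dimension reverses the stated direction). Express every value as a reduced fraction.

Apply edit: d1 := 17/4
  d5 = d4*4 = 80/3
  d6 = d1/5 + d4*3 = 417/20
  d7 = 3 - d3 + d5/4 = 20/3
  d8 = d6 + d1 - d7 = 553/30
Walk from origin (0, 0):
  seg 1: down by d3 = 3 → (0, -3)
  seg 2: down by d2 = 12 → (0, -15)
  seg 3: left by d5 = 80/3 → (-80/3, -15)
  seg 4: up by d5 = 80/3 → (-80/3, 35/3)
  seg 5: down by d4 = 20/3 → (-80/3, 5)
  seg 6: up by d5 = 80/3 → (-80/3, 95/3)
  seg 7: left by d8 = 553/30 → (-451/10, 95/3)

d5 = 80/3
d6 = 417/20
d7 = 20/3
d8 = 553/30
endpoint = (-451/10, 95/3)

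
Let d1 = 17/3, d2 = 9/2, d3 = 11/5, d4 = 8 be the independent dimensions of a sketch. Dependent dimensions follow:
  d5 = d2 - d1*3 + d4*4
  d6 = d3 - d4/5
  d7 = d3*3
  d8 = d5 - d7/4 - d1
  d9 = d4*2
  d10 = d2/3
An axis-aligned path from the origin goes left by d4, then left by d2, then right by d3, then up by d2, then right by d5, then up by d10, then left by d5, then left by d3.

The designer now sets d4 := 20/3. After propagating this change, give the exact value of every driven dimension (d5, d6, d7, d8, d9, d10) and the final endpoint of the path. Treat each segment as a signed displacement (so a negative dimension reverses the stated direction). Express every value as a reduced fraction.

d5 = 85/6
d6 = 13/15
d7 = 33/5
d8 = 137/20
d9 = 40/3
d10 = 3/2
endpoint = (-67/6, 6)

Apply edit: d4 := 20/3
  d5 = d2 - d1*3 + d4*4 = 85/6
  d6 = d3 - d4/5 = 13/15
  d7 = d3*3 = 33/5
  d8 = d5 - d7/4 - d1 = 137/20
  d9 = d4*2 = 40/3
  d10 = d2/3 = 3/2
Walk from origin (0, 0):
  seg 1: left by d4 = 20/3 → (-20/3, 0)
  seg 2: left by d2 = 9/2 → (-67/6, 0)
  seg 3: right by d3 = 11/5 → (-269/30, 0)
  seg 4: up by d2 = 9/2 → (-269/30, 9/2)
  seg 5: right by d5 = 85/6 → (26/5, 9/2)
  seg 6: up by d10 = 3/2 → (26/5, 6)
  seg 7: left by d5 = 85/6 → (-269/30, 6)
  seg 8: left by d3 = 11/5 → (-67/6, 6)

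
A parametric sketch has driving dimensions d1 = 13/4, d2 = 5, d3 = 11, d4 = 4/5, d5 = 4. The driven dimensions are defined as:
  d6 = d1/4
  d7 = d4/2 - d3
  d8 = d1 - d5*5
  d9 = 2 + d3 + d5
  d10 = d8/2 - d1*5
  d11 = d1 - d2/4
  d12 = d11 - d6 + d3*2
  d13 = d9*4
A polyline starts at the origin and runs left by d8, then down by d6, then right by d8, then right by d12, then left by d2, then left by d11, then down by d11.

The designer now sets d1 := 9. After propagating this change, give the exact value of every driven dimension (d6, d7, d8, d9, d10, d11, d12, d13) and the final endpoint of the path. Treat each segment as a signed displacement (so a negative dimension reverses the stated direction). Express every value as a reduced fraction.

Apply edit: d1 := 9
  d6 = d1/4 = 9/4
  d7 = d4/2 - d3 = -53/5
  d8 = d1 - d5*5 = -11
  d9 = 2 + d3 + d5 = 17
  d10 = d8/2 - d1*5 = -101/2
  d11 = d1 - d2/4 = 31/4
  d12 = d11 - d6 + d3*2 = 55/2
  d13 = d9*4 = 68
Walk from origin (0, 0):
  seg 1: left by d8 = -11 → (11, 0)
  seg 2: down by d6 = 9/4 → (11, -9/4)
  seg 3: right by d8 = -11 → (0, -9/4)
  seg 4: right by d12 = 55/2 → (55/2, -9/4)
  seg 5: left by d2 = 5 → (45/2, -9/4)
  seg 6: left by d11 = 31/4 → (59/4, -9/4)
  seg 7: down by d11 = 31/4 → (59/4, -10)

d6 = 9/4
d7 = -53/5
d8 = -11
d9 = 17
d10 = -101/2
d11 = 31/4
d12 = 55/2
d13 = 68
endpoint = (59/4, -10)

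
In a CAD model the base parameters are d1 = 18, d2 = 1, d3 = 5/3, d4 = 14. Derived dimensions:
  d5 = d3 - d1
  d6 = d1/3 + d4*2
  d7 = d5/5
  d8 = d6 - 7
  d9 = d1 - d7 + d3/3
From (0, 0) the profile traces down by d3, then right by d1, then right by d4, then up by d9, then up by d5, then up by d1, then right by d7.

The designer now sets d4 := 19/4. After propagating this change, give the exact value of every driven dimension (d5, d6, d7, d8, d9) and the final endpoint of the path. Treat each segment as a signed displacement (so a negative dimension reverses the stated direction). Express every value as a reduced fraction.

Apply edit: d4 := 19/4
  d5 = d3 - d1 = -49/3
  d6 = d1/3 + d4*2 = 31/2
  d7 = d5/5 = -49/15
  d8 = d6 - 7 = 17/2
  d9 = d1 - d7 + d3/3 = 982/45
Walk from origin (0, 0):
  seg 1: down by d3 = 5/3 → (0, -5/3)
  seg 2: right by d1 = 18 → (18, -5/3)
  seg 3: right by d4 = 19/4 → (91/4, -5/3)
  seg 4: up by d9 = 982/45 → (91/4, 907/45)
  seg 5: up by d5 = -49/3 → (91/4, 172/45)
  seg 6: up by d1 = 18 → (91/4, 982/45)
  seg 7: right by d7 = -49/15 → (1169/60, 982/45)

d5 = -49/3
d6 = 31/2
d7 = -49/15
d8 = 17/2
d9 = 982/45
endpoint = (1169/60, 982/45)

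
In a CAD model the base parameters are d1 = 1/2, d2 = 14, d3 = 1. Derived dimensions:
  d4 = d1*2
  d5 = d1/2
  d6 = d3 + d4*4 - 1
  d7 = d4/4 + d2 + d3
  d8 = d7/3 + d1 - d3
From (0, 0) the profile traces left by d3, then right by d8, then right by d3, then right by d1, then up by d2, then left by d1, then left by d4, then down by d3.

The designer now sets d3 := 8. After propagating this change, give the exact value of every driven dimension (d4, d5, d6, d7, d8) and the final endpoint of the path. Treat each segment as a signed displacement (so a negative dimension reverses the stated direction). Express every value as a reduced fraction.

Apply edit: d3 := 8
  d4 = d1*2 = 1
  d5 = d1/2 = 1/4
  d6 = d3 + d4*4 - 1 = 11
  d7 = d4/4 + d2 + d3 = 89/4
  d8 = d7/3 + d1 - d3 = -1/12
Walk from origin (0, 0):
  seg 1: left by d3 = 8 → (-8, 0)
  seg 2: right by d8 = -1/12 → (-97/12, 0)
  seg 3: right by d3 = 8 → (-1/12, 0)
  seg 4: right by d1 = 1/2 → (5/12, 0)
  seg 5: up by d2 = 14 → (5/12, 14)
  seg 6: left by d1 = 1/2 → (-1/12, 14)
  seg 7: left by d4 = 1 → (-13/12, 14)
  seg 8: down by d3 = 8 → (-13/12, 6)

d4 = 1
d5 = 1/4
d6 = 11
d7 = 89/4
d8 = -1/12
endpoint = (-13/12, 6)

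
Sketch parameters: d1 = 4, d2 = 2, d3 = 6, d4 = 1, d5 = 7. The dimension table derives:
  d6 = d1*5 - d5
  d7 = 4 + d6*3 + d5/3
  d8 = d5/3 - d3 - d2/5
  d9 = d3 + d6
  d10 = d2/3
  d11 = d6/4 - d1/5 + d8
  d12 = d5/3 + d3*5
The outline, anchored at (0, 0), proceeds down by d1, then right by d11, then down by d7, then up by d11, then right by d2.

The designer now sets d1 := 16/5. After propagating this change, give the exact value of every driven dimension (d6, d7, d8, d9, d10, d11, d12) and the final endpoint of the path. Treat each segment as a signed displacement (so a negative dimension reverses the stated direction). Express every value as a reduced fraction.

d6 = 9
d7 = 100/3
d8 = -61/15
d9 = 15
d10 = 2/3
d11 = -737/300
d12 = 97/3
endpoint = (-137/300, -3899/100)

Apply edit: d1 := 16/5
  d6 = d1*5 - d5 = 9
  d7 = 4 + d6*3 + d5/3 = 100/3
  d8 = d5/3 - d3 - d2/5 = -61/15
  d9 = d3 + d6 = 15
  d10 = d2/3 = 2/3
  d11 = d6/4 - d1/5 + d8 = -737/300
  d12 = d5/3 + d3*5 = 97/3
Walk from origin (0, 0):
  seg 1: down by d1 = 16/5 → (0, -16/5)
  seg 2: right by d11 = -737/300 → (-737/300, -16/5)
  seg 3: down by d7 = 100/3 → (-737/300, -548/15)
  seg 4: up by d11 = -737/300 → (-737/300, -3899/100)
  seg 5: right by d2 = 2 → (-137/300, -3899/100)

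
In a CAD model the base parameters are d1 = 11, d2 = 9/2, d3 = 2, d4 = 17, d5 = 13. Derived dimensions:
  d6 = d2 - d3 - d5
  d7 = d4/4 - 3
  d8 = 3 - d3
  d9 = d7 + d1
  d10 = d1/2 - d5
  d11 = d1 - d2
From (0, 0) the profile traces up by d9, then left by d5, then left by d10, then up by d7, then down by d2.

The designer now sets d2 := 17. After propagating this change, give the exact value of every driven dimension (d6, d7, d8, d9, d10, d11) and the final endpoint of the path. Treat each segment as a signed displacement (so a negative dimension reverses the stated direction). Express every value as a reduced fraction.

Apply edit: d2 := 17
  d6 = d2 - d3 - d5 = 2
  d7 = d4/4 - 3 = 5/4
  d8 = 3 - d3 = 1
  d9 = d7 + d1 = 49/4
  d10 = d1/2 - d5 = -15/2
  d11 = d1 - d2 = -6
Walk from origin (0, 0):
  seg 1: up by d9 = 49/4 → (0, 49/4)
  seg 2: left by d5 = 13 → (-13, 49/4)
  seg 3: left by d10 = -15/2 → (-11/2, 49/4)
  seg 4: up by d7 = 5/4 → (-11/2, 27/2)
  seg 5: down by d2 = 17 → (-11/2, -7/2)

d6 = 2
d7 = 5/4
d8 = 1
d9 = 49/4
d10 = -15/2
d11 = -6
endpoint = (-11/2, -7/2)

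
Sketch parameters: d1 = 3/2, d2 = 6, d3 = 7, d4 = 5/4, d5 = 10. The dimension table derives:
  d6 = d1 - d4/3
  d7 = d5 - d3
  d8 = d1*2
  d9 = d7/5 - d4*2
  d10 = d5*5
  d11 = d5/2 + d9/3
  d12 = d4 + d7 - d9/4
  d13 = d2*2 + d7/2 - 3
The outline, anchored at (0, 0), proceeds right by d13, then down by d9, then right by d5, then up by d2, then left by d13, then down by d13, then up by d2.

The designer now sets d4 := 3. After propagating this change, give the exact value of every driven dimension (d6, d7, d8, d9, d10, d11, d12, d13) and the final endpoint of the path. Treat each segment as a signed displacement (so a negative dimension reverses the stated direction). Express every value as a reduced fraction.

Apply edit: d4 := 3
  d6 = d1 - d4/3 = 1/2
  d7 = d5 - d3 = 3
  d8 = d1*2 = 3
  d9 = d7/5 - d4*2 = -27/5
  d10 = d5*5 = 50
  d11 = d5/2 + d9/3 = 16/5
  d12 = d4 + d7 - d9/4 = 147/20
  d13 = d2*2 + d7/2 - 3 = 21/2
Walk from origin (0, 0):
  seg 1: right by d13 = 21/2 → (21/2, 0)
  seg 2: down by d9 = -27/5 → (21/2, 27/5)
  seg 3: right by d5 = 10 → (41/2, 27/5)
  seg 4: up by d2 = 6 → (41/2, 57/5)
  seg 5: left by d13 = 21/2 → (10, 57/5)
  seg 6: down by d13 = 21/2 → (10, 9/10)
  seg 7: up by d2 = 6 → (10, 69/10)

d6 = 1/2
d7 = 3
d8 = 3
d9 = -27/5
d10 = 50
d11 = 16/5
d12 = 147/20
d13 = 21/2
endpoint = (10, 69/10)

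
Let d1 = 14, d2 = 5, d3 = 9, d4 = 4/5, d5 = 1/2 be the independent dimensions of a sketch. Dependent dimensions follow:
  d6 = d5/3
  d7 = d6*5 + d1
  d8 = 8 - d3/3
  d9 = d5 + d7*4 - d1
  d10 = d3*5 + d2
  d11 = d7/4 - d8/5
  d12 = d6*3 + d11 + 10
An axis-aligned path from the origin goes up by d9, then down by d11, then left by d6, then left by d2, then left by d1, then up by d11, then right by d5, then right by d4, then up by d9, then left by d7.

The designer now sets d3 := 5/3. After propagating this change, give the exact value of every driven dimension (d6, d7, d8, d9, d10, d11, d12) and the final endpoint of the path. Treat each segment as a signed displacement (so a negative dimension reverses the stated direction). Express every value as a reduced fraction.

d6 = 1/6
d7 = 89/6
d8 = 67/9
d9 = 275/6
d10 = 40/3
d11 = 799/360
d12 = 4579/360
endpoint = (-327/10, 275/3)

Apply edit: d3 := 5/3
  d6 = d5/3 = 1/6
  d7 = d6*5 + d1 = 89/6
  d8 = 8 - d3/3 = 67/9
  d9 = d5 + d7*4 - d1 = 275/6
  d10 = d3*5 + d2 = 40/3
  d11 = d7/4 - d8/5 = 799/360
  d12 = d6*3 + d11 + 10 = 4579/360
Walk from origin (0, 0):
  seg 1: up by d9 = 275/6 → (0, 275/6)
  seg 2: down by d11 = 799/360 → (0, 15701/360)
  seg 3: left by d6 = 1/6 → (-1/6, 15701/360)
  seg 4: left by d2 = 5 → (-31/6, 15701/360)
  seg 5: left by d1 = 14 → (-115/6, 15701/360)
  seg 6: up by d11 = 799/360 → (-115/6, 275/6)
  seg 7: right by d5 = 1/2 → (-56/3, 275/6)
  seg 8: right by d4 = 4/5 → (-268/15, 275/6)
  seg 9: up by d9 = 275/6 → (-268/15, 275/3)
  seg 10: left by d7 = 89/6 → (-327/10, 275/3)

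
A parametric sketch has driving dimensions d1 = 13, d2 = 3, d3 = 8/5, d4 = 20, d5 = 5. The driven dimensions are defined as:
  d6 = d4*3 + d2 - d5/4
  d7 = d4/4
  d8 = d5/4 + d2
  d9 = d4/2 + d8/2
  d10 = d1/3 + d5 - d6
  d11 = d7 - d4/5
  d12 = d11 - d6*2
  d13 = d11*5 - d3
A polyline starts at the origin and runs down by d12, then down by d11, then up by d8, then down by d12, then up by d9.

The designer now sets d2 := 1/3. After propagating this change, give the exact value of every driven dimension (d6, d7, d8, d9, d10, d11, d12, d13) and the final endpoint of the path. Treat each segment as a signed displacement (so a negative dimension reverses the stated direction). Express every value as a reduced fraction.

d6 = 709/12
d7 = 5
d8 = 19/12
d9 = 259/24
d10 = -199/4
d11 = 1
d12 = -703/6
d13 = 17/5
endpoint = (0, 5897/24)

Apply edit: d2 := 1/3
  d6 = d4*3 + d2 - d5/4 = 709/12
  d7 = d4/4 = 5
  d8 = d5/4 + d2 = 19/12
  d9 = d4/2 + d8/2 = 259/24
  d10 = d1/3 + d5 - d6 = -199/4
  d11 = d7 - d4/5 = 1
  d12 = d11 - d6*2 = -703/6
  d13 = d11*5 - d3 = 17/5
Walk from origin (0, 0):
  seg 1: down by d12 = -703/6 → (0, 703/6)
  seg 2: down by d11 = 1 → (0, 697/6)
  seg 3: up by d8 = 19/12 → (0, 471/4)
  seg 4: down by d12 = -703/6 → (0, 2819/12)
  seg 5: up by d9 = 259/24 → (0, 5897/24)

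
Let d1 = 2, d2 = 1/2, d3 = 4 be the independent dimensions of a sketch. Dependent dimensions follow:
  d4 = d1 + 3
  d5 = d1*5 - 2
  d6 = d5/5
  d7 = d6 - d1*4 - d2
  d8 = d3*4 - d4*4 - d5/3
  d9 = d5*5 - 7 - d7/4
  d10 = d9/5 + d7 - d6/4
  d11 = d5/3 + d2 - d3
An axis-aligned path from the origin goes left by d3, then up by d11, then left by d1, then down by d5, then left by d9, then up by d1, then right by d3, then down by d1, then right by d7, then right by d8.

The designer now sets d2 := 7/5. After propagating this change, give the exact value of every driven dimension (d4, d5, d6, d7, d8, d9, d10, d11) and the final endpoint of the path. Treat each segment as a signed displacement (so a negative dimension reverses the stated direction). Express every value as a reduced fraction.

d4 = 5
d5 = 8
d6 = 8/5
d7 = -39/5
d8 = -20/3
d9 = 699/20
d10 = -121/100
d11 = 1/15
endpoint = (-617/12, -119/15)

Apply edit: d2 := 7/5
  d4 = d1 + 3 = 5
  d5 = d1*5 - 2 = 8
  d6 = d5/5 = 8/5
  d7 = d6 - d1*4 - d2 = -39/5
  d8 = d3*4 - d4*4 - d5/3 = -20/3
  d9 = d5*5 - 7 - d7/4 = 699/20
  d10 = d9/5 + d7 - d6/4 = -121/100
  d11 = d5/3 + d2 - d3 = 1/15
Walk from origin (0, 0):
  seg 1: left by d3 = 4 → (-4, 0)
  seg 2: up by d11 = 1/15 → (-4, 1/15)
  seg 3: left by d1 = 2 → (-6, 1/15)
  seg 4: down by d5 = 8 → (-6, -119/15)
  seg 5: left by d9 = 699/20 → (-819/20, -119/15)
  seg 6: up by d1 = 2 → (-819/20, -89/15)
  seg 7: right by d3 = 4 → (-739/20, -89/15)
  seg 8: down by d1 = 2 → (-739/20, -119/15)
  seg 9: right by d7 = -39/5 → (-179/4, -119/15)
  seg 10: right by d8 = -20/3 → (-617/12, -119/15)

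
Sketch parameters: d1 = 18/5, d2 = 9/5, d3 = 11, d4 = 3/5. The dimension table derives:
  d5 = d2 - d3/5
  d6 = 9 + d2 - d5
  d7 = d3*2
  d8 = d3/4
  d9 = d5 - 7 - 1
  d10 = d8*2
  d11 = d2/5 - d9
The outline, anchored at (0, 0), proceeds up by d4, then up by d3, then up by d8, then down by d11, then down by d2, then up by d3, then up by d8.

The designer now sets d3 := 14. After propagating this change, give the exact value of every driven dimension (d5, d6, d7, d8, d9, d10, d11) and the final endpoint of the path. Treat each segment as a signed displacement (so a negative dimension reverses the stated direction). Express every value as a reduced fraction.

Apply edit: d3 := 14
  d5 = d2 - d3/5 = -1
  d6 = 9 + d2 - d5 = 59/5
  d7 = d3*2 = 28
  d8 = d3/4 = 7/2
  d9 = d5 - 7 - 1 = -9
  d10 = d8*2 = 7
  d11 = d2/5 - d9 = 234/25
Walk from origin (0, 0):
  seg 1: up by d4 = 3/5 → (0, 3/5)
  seg 2: up by d3 = 14 → (0, 73/5)
  seg 3: up by d8 = 7/2 → (0, 181/10)
  seg 4: down by d11 = 234/25 → (0, 437/50)
  seg 5: down by d2 = 9/5 → (0, 347/50)
  seg 6: up by d3 = 14 → (0, 1047/50)
  seg 7: up by d8 = 7/2 → (0, 611/25)

d5 = -1
d6 = 59/5
d7 = 28
d8 = 7/2
d9 = -9
d10 = 7
d11 = 234/25
endpoint = (0, 611/25)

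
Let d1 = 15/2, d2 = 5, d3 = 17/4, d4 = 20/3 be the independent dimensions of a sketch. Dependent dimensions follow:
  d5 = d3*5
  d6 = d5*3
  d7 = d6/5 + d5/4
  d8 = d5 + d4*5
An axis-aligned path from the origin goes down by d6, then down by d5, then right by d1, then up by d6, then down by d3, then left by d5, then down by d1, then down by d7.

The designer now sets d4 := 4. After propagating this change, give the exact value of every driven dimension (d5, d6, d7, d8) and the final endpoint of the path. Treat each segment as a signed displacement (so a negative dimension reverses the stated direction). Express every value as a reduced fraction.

Apply edit: d4 := 4
  d5 = d3*5 = 85/4
  d6 = d5*3 = 255/4
  d7 = d6/5 + d5/4 = 289/16
  d8 = d5 + d4*5 = 165/4
Walk from origin (0, 0):
  seg 1: down by d6 = 255/4 → (0, -255/4)
  seg 2: down by d5 = 85/4 → (0, -85)
  seg 3: right by d1 = 15/2 → (15/2, -85)
  seg 4: up by d6 = 255/4 → (15/2, -85/4)
  seg 5: down by d3 = 17/4 → (15/2, -51/2)
  seg 6: left by d5 = 85/4 → (-55/4, -51/2)
  seg 7: down by d1 = 15/2 → (-55/4, -33)
  seg 8: down by d7 = 289/16 → (-55/4, -817/16)

d5 = 85/4
d6 = 255/4
d7 = 289/16
d8 = 165/4
endpoint = (-55/4, -817/16)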